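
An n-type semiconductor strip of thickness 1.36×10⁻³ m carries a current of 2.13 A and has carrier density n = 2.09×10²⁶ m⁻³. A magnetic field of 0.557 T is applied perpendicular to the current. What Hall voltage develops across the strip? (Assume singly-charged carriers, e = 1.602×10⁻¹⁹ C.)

V_H ≈ 2.61×10⁻⁵ V

V_H = IB/(n e t).
V_H = (2.13)(0.557)/((2.09×10²⁶)(1.602×10⁻¹⁹)(1.36×10⁻³)) ≈ 2.61×10⁻⁵ V.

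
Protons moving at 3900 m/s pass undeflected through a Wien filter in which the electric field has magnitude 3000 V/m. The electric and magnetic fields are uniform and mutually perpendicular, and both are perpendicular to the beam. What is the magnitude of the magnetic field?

Balance of forces in the selector: qE = qvB ⇒ B = E/v.
B = 3000/3900 = 0.77 T.

B = 0.77 T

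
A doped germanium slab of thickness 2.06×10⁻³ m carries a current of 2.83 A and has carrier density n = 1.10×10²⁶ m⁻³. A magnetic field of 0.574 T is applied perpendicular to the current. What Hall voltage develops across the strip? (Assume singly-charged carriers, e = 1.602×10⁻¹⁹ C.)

V_H ≈ 4.47×10⁻⁵ V

V_H = IB/(n e t).
V_H = (2.83)(0.574)/((1.10×10²⁶)(1.602×10⁻¹⁹)(2.06×10⁻³)) ≈ 4.47×10⁻⁵ V.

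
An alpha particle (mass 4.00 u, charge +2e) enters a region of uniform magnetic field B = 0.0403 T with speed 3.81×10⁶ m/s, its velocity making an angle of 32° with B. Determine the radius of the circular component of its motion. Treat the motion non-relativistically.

r ≈ 1.04 m

v⊥ = v sinθ = 3.81×10⁶·sin32° ≈ 2.019×10⁶ m/s.
r = m v⊥/(|q|B) = (6.644×10⁻²⁷)(2.019×10⁶)/((3.204×10⁻¹⁹)(0.0403)) ≈ 1.04 m.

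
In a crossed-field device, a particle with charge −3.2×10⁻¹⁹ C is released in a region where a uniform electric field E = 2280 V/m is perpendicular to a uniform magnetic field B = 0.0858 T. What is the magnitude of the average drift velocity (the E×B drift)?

v_d ≈ 2.66×10⁴ m/s

The E×B drift speed is v_d = E/B.
v_d = 2280/0.0858 = 2.66×10⁴ m/s.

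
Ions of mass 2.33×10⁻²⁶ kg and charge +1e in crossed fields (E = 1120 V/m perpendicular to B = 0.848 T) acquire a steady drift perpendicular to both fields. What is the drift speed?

v_d ≈ 1320 m/s

The steady drift has the magnetic force balancing the electric force, so v_d = E/B.
v_d = 1120/0.848 = 1320 m/s.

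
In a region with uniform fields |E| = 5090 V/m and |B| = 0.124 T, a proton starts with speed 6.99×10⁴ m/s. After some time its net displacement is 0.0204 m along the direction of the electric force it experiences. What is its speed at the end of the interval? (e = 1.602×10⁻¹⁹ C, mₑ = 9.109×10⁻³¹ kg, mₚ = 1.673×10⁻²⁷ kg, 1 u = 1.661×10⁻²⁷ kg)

B does no work; ΔKE = |q|E d.
½mv_f² = ½mv₀² + |q|Ed = ½(1.673×10⁻²⁷)(6.99×10⁴)² + (1.602×10⁻¹⁹)(5090)(0.0204) ≈ 4.087×10⁻¹⁸ J + 1.663×10⁻¹⁷ J ≈ 2.072×10⁻¹⁷ J.
v_f = √(2·2.072×10⁻¹⁷/1.673×10⁻²⁷) ≈ 1.57×10⁵ m/s.

v_f ≈ 1.57×10⁵ m/s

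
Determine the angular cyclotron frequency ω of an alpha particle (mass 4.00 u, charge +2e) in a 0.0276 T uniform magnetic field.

ω = |q|B/m.
ω = (3.204×10⁻¹⁹)(0.0276)/6.644×10⁻²⁷ ≈ 1.33×10⁶ rad/s.

ω ≈ 1.33×10⁶ rad/s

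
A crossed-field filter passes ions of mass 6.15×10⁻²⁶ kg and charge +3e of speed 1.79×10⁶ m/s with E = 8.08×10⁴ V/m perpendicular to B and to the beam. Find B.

Balance of forces in the selector: qE = qvB ⇒ B = E/v.
B = 8.08×10⁴/1.79×10⁶ = 0.0451 T.

B = 0.0451 T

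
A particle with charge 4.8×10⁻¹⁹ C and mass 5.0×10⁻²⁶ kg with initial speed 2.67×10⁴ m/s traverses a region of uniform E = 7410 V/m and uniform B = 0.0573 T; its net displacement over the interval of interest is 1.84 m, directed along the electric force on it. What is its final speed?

B does no work; ΔKE = |q|E d.
½mv_f² = ½mv₀² + |q|Ed = ½(5.0×10⁻²⁶)(2.67×10⁴)² + (4.8×10⁻¹⁹)(7410)(1.84) ≈ 1.782×10⁻¹⁷ J + 6.545×10⁻¹⁵ J ≈ 6.562×10⁻¹⁵ J.
v_f = √(2·6.562×10⁻¹⁵/5.0×10⁻²⁶) ≈ 5.12×10⁵ m/s.

v_f ≈ 5.12×10⁵ m/s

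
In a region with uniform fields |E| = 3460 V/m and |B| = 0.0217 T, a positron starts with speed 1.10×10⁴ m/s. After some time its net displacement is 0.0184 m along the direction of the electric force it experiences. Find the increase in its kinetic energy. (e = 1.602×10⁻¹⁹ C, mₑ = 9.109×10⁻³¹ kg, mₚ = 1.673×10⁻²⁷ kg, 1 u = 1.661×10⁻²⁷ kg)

The magnetic force is always ⟂ v and does no work; only the electric force changes KE.
ΔKE = F_E · d = |q|E d = (1.602×10⁻¹⁹)(3460)(0.0184) ≈ 1.02×10⁻¹⁷ J.

ΔKE ≈ 1.02×10⁻¹⁷ J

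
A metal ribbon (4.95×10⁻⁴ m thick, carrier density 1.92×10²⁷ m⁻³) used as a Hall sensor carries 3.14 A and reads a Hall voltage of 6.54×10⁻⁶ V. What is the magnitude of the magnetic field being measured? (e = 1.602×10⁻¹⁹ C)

B ≈ 0.317 T

From V_H = IB/(n e t), B = V_H n e t / I.
B = (6.54×10⁻⁶)(1.92×10²⁷)(1.602×10⁻¹⁹)(4.95×10⁻⁴)/3.14 ≈ 0.317 T.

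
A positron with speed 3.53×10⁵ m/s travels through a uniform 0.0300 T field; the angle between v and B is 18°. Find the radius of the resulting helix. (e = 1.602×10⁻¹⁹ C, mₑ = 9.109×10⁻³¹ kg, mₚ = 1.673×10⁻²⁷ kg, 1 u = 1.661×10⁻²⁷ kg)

v⊥ = v sinθ = 3.53×10⁵·sin18° ≈ 1.091×10⁵ m/s.
r = m v⊥/(|q|B) = (9.109×10⁻³¹)(1.091×10⁵)/((1.602×10⁻¹⁹)(0.0300)) ≈ 2.07×10⁻⁵ m.

r ≈ 2.07×10⁻⁵ m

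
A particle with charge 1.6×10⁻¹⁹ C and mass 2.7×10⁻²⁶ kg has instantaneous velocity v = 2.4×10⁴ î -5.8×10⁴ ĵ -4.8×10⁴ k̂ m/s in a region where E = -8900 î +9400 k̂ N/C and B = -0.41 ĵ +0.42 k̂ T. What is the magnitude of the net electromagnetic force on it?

v×B = (-4.40×10⁴, -1.01×10⁴, -9840) N/C.
E + v×B = (-5.29×10⁴, -1.01×10⁴, -440) N/C.
F = q(E + v×B) = (1.6×10⁻¹⁹ C)·(-5.29×10⁴, -1.01×10⁴, -440) = (-8.47×10⁻¹⁵, -1.61×10⁻¹⁵, -7.04×10⁻¹⁷) N.
|F| = 8.62×10⁻¹⁵ N.

|F| ≈ 8.62×10⁻¹⁵ N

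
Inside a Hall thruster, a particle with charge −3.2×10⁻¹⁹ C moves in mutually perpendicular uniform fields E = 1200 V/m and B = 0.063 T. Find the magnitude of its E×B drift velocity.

v_d ≈ 1.9×10⁴ m/s

In crossed fields the guiding centre drifts at v_d = |E×B|/B² = E/B, independent of charge and mass.
v_d = 1200/0.063 = 1.9×10⁴ m/s.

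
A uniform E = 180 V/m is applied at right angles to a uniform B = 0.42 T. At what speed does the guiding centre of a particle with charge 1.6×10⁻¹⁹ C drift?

The steady drift has the magnetic force balancing the electric force, so v_d = E/B.
v_d = 180/0.42 = 430 m/s.

v_d ≈ 430 m/s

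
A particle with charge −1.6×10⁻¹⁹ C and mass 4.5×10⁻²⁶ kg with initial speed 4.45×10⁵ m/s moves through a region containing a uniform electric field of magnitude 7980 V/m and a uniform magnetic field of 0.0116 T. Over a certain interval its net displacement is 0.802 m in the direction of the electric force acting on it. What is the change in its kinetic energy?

The magnetic force is always ⟂ v and does no work; only the electric force changes KE.
ΔKE = F_E · d = |q|E d = (1.6×10⁻¹⁹)(7980)(0.802) ≈ 1.02×10⁻¹⁵ J.

ΔKE ≈ 1.02×10⁻¹⁵ J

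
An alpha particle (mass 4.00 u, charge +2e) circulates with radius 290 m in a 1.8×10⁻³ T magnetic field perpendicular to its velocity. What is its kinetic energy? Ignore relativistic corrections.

v = |q|Br/m, then KE = ½mv² = (qBr)²/(2m).
v = (3.204×10⁻¹⁹)(1.8×10⁻³)(290)/6.644×10⁻²⁷ ≈ 2.517×10⁷ m/s.
KE = ½(6.644×10⁻²⁷)(2.517×10⁷)² ≈ 2.1×10⁻¹² J = 1.3×10⁷ eV.

KE ≈ 1.3×10⁷ eV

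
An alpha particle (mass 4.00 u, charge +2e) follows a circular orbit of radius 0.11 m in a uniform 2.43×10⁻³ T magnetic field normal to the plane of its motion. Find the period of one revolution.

T ≈ 5.36×10⁻⁵ s

The cyclotron period depends only on m, q, B: T = 2πm/(|q|B).
T = 2π(6.644×10⁻²⁷)/((3.204×10⁻¹⁹)(2.43×10⁻³)) ≈ 5.36×10⁻⁵ s.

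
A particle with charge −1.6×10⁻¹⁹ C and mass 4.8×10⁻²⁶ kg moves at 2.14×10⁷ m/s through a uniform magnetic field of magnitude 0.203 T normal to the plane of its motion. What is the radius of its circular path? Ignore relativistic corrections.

r ≈ 31.6 m

The magnetic force provides the centripetal force: |q|vB = mv²/r.
r = mv/(|q|B) = (4.8×10⁻²⁶)(2.14×10⁷)/((1.6×10⁻¹⁹)(0.203)) ≈ 31.6 m.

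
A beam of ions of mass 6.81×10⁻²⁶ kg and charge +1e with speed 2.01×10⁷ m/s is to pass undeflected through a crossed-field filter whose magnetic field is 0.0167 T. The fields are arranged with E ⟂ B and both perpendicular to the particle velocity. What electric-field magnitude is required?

For straight-line motion qE = qvB, so E = vB.
E = 2.01×10⁷ × 0.0167 = 3.36×10⁵ V/m.

E = 3.36×10⁵ V/m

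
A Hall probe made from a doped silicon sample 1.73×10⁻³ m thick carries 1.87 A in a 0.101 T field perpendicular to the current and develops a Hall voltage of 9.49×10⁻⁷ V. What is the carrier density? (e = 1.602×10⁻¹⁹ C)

From V_H = IB/(n e t), n = IB/(V_H e t).
n = (1.87)(0.101)/((9.49×10⁻⁷)(1.602×10⁻¹⁹)(1.73×10⁻³)) ≈ 7.18×10²⁶ m⁻³.

n ≈ 7.18×10²⁶ m⁻³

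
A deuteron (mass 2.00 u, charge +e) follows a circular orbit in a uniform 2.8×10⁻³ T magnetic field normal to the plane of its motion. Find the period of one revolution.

The cyclotron period depends only on m, q, B: T = 2πm/(|q|B).
T = 2π(3.322×10⁻²⁷)/((1.602×10⁻¹⁹)(2.8×10⁻³)) ≈ 4.7×10⁻⁵ s.

T ≈ 4.7×10⁻⁵ s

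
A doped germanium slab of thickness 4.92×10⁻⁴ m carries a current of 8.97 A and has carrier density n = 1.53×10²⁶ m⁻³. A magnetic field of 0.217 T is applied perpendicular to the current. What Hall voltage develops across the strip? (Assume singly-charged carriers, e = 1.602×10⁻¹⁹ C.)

V_H = IB/(n e t).
V_H = (8.97)(0.217)/((1.53×10²⁶)(1.602×10⁻¹⁹)(4.92×10⁻⁴)) ≈ 1.61×10⁻⁴ V.

V_H ≈ 1.61×10⁻⁴ V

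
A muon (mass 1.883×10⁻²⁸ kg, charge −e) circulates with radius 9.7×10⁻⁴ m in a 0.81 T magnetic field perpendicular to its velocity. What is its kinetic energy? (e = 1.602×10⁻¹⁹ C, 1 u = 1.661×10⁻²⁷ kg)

KE ≈ 260 eV

v = |q|Br/m, then KE = ½mv² = (qBr)²/(2m).
v = (1.602×10⁻¹⁹)(0.81)(9.7×10⁻⁴)/1.883×10⁻²⁸ ≈ 6.685×10⁵ m/s.
KE = ½(1.883×10⁻²⁸)(6.685×10⁵)² ≈ 4.2×10⁻¹⁷ J = 260 eV.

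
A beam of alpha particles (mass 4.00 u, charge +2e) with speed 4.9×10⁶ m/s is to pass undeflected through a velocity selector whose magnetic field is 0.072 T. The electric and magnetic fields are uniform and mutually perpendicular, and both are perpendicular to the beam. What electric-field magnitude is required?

E = 3.5×10⁵ V/m

For straight-line motion qE = qvB, so E = vB.
E = 4.9×10⁶ × 0.072 = 3.5×10⁵ V/m.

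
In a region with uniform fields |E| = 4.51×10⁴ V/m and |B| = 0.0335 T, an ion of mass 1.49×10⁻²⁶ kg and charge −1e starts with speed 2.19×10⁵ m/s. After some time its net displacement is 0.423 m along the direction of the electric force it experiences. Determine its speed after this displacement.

v_f ≈ 6.77×10⁵ m/s

B does no work; ΔKE = |q|E d.
½mv_f² = ½mv₀² + |q|Ed = ½(1.49×10⁻²⁶)(2.19×10⁵)² + (1.602×10⁻¹⁹)(4.51×10⁴)(0.423) ≈ 3.573×10⁻¹⁶ J + 3.056×10⁻¹⁵ J ≈ 3.413×10⁻¹⁵ J.
v_f = √(2·3.413×10⁻¹⁵/1.49×10⁻²⁶) ≈ 6.77×10⁵ m/s.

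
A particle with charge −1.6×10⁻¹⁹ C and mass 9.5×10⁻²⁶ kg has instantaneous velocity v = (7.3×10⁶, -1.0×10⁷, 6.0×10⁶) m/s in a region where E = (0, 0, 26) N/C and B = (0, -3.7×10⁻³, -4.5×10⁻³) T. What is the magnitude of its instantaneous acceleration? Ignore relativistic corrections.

|a| ≈ 1.34×10¹¹ m/s²

v×B = (6.72×10⁴, 3.28×10⁴, -2.70×10⁴) N/C.
E + v×B = (6.72×10⁴, 3.28×10⁴, -2.70×10⁴) N/C.
F = q(E + v×B) = (−1.6×10⁻¹⁹ C)·(6.72×10⁴, 3.28×10⁴, -2.70×10⁴) = (-1.08×10⁻¹⁴, -5.26×10⁻¹⁵, 4.32×10⁻¹⁵) N.
|a| = |F|/m = 1.272×10⁻¹⁴/9.5×10⁻²⁶ ≈ 1.34×10¹¹ m/s².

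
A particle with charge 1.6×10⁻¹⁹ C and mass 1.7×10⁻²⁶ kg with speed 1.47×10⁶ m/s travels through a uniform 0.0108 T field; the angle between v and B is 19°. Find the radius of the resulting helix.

v⊥ = v sinθ = 1.47×10⁶·sin19° ≈ 4.786×10⁵ m/s.
r = m v⊥/(|q|B) = (1.7×10⁻²⁶)(4.786×10⁵)/((1.6×10⁻¹⁹)(0.0108)) ≈ 4.71 m.

r ≈ 4.71 m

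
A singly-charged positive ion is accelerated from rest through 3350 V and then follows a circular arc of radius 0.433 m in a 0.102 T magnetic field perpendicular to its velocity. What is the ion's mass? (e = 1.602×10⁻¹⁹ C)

Combine |q|V = ½mv² and r = mv/(|q|B): eliminate v to get m = qB²r²/(2V).
m = (1.602×10⁻¹⁹)(0.102)²(0.433)²/(2·3350) ≈ 4.66×10⁻²⁶ kg.

m ≈ 4.66×10⁻²⁶ kg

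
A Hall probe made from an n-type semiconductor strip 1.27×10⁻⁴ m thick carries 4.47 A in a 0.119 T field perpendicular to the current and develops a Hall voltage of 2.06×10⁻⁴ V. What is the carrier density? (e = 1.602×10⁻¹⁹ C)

From V_H = IB/(n e t), n = IB/(V_H e t).
n = (4.47)(0.119)/((2.06×10⁻⁴)(1.602×10⁻¹⁹)(1.27×10⁻⁴)) ≈ 1.27×10²⁶ m⁻³.

n ≈ 1.27×10²⁶ m⁻³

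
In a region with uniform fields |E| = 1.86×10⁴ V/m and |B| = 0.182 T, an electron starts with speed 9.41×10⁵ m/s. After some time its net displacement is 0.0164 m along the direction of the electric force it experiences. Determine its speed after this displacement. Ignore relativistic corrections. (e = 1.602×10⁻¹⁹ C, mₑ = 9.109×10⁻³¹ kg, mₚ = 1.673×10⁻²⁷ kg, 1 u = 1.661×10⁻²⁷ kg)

B does no work; ΔKE = |q|E d.
½mv_f² = ½mv₀² + |q|Ed = ½(9.109×10⁻³¹)(9.41×10⁵)² + (1.602×10⁻¹⁹)(1.86×10⁴)(0.0164) ≈ 4.033×10⁻¹⁹ J + 4.887×10⁻¹⁷ J ≈ 4.927×10⁻¹⁷ J.
v_f = √(2·4.927×10⁻¹⁷/9.109×10⁻³¹) ≈ 1.04×10⁷ m/s.

v_f ≈ 1.04×10⁷ m/s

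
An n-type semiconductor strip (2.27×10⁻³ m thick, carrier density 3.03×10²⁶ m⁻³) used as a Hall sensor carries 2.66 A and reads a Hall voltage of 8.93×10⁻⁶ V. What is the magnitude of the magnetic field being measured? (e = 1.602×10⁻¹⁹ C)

From V_H = IB/(n e t), B = V_H n e t / I.
B = (8.93×10⁻⁶)(3.03×10²⁶)(1.602×10⁻¹⁹)(2.27×10⁻³)/2.66 ≈ 0.370 T.

B ≈ 0.370 T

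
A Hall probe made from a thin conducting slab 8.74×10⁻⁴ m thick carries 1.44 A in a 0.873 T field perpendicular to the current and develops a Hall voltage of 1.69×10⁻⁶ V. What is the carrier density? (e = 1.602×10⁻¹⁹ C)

n ≈ 5.31×10²⁷ m⁻³

From V_H = IB/(n e t), n = IB/(V_H e t).
n = (1.44)(0.873)/((1.69×10⁻⁶)(1.602×10⁻¹⁹)(8.74×10⁻⁴)) ≈ 5.31×10²⁷ m⁻³.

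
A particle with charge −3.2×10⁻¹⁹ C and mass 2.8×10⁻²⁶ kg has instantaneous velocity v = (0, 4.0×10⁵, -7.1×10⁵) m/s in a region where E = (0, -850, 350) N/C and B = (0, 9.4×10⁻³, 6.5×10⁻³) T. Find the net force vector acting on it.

v×B = (9270, 0, 0) N/C.
E + v×B = (9270, -850, 350) N/C.
F = q(E + v×B) = (−3.2×10⁻¹⁹ C)·(9270, -850, 350) = (-2.97×10⁻¹⁵, 2.72×10⁻¹⁶, -1.12×10⁻¹⁶) N.

F ≈ (-2.97×10⁻¹⁵, 2.72×10⁻¹⁶, -1.12×10⁻¹⁶) N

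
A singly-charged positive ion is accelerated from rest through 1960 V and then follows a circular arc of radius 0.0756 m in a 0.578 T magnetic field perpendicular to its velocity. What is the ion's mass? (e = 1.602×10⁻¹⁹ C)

m ≈ 7.80×10⁻²⁶ kg

Combine |q|V = ½mv² and r = mv/(|q|B): eliminate v to get m = qB²r²/(2V).
m = (1.602×10⁻¹⁹)(0.578)²(0.0756)²/(2·1960) ≈ 7.80×10⁻²⁶ kg.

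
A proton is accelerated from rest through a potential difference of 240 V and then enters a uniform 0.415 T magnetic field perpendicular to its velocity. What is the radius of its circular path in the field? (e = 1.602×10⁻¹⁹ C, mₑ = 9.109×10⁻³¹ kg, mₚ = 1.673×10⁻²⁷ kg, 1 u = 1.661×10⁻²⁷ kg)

Acceleration: |q|V = ½mv² ⇒ v = √(2|q|V/m) = √(2·1.602×10⁻¹⁹·240/1.673×10⁻²⁷) ≈ 2.144×10⁵ m/s.
In the field: r = mv/(|q|B) = (1.673×10⁻²⁷)(2.144×10⁵)/((1.602×10⁻¹⁹)(0.415)) ≈ 5.39×10⁻³ m.

r ≈ 5.39×10⁻³ m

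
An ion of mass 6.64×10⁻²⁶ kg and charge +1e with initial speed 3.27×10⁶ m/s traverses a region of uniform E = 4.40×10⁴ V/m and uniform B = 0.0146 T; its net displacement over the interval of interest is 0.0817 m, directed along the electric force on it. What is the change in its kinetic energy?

The magnetic force is always ⟂ v and does no work; only the electric force changes KE.
ΔKE = F_E · d = |q|E d = (1.602×10⁻¹⁹)(4.40×10⁴)(0.0817) ≈ 5.76×10⁻¹⁶ J.

ΔKE ≈ 5.76×10⁻¹⁶ J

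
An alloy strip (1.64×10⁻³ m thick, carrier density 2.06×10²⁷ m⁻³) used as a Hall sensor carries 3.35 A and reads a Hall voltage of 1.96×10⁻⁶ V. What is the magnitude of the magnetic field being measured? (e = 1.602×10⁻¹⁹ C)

B ≈ 0.317 T

From V_H = IB/(n e t), B = V_H n e t / I.
B = (1.96×10⁻⁶)(2.06×10²⁷)(1.602×10⁻¹⁹)(1.64×10⁻³)/3.35 ≈ 0.317 T.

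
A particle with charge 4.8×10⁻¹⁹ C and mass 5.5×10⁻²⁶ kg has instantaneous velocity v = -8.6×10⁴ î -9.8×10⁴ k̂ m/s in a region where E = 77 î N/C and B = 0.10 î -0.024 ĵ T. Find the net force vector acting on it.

F ≈ (-1.09×10⁻¹⁵, -4.70×10⁻¹⁵, 9.91×10⁻¹⁶) N

v×B = (-2350, -9800, 2060) N/C.
E + v×B = (-2280, -9800, 2060) N/C.
F = q(E + v×B) = (4.8×10⁻¹⁹ C)·(-2280, -9800, 2060) = (-1.09×10⁻¹⁵, -4.70×10⁻¹⁵, 9.91×10⁻¹⁶) N.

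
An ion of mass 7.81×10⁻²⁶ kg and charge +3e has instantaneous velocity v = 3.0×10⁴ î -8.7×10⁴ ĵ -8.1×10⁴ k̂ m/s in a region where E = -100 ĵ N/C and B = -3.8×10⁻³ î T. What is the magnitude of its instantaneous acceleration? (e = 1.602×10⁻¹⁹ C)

v×B = (0, 308, -331) N/C.
E + v×B = (0, 208, -331) N/C.
F = q(E + v×B) = (4.806×10⁻¹⁹ C)·(0, 208, -331) = (0, 9.99×10⁻¹⁷, -1.59×10⁻¹⁶) N.
|a| = |F|/m = 1.877×10⁻¹⁶/7.81×10⁻²⁶ ≈ 2.40×10⁹ m/s².

|a| ≈ 2.40×10⁹ m/s²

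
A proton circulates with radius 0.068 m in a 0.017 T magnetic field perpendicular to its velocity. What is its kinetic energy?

v = |q|Br/m, then KE = ½mv² = (qBr)²/(2m).
v = (1.602×10⁻¹⁹)(0.017)(0.068)/1.673×10⁻²⁷ ≈ 1.107×10⁵ m/s.
KE = ½(1.673×10⁻²⁷)(1.107×10⁵)² ≈ 1.0×10⁻¹⁷ J.

KE ≈ 1.0×10⁻¹⁷ J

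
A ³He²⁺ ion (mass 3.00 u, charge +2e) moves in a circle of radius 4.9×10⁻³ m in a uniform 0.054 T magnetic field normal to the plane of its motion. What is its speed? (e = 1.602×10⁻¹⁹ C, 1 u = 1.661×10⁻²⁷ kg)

From |q|vB = mv²/r, v = |q|Br/m.
v = (3.204×10⁻¹⁹)(0.054)(4.9×10⁻³)/4.983×10⁻²⁷ ≈ 1.7×10⁴ m/s.

v ≈ 1.7×10⁴ m/s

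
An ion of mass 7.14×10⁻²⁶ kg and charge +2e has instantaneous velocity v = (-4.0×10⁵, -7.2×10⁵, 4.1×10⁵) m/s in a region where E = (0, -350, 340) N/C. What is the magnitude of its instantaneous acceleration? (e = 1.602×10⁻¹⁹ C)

Only an electric field acts, so F = qE = (3.204×10⁻¹⁹ C)·(0, -350, 340) = (0, -1.12×10⁻¹⁶, 1.09×10⁻¹⁶) N.
|a| = |F|/m = 1.563×10⁻¹⁶/7.14×10⁻²⁶ ≈ 2.19×10⁹ m/s².

|a| ≈ 2.19×10⁹ m/s²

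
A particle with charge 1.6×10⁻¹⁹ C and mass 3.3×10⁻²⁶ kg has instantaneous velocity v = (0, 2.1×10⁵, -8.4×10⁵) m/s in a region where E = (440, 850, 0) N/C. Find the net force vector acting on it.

Only an electric field acts, so F = qE = (1.6×10⁻¹⁹ C)·(440, 850, 0) = (7.04×10⁻¹⁷, 1.36×10⁻¹⁶, 0) N.

F ≈ (7.04×10⁻¹⁷, 1.36×10⁻¹⁶, 0) N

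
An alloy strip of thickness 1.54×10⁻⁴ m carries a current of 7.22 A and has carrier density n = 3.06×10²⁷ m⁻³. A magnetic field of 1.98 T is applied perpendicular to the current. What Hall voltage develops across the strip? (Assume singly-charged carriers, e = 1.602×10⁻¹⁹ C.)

V_H = IB/(n e t).
V_H = (7.22)(1.98)/((3.06×10²⁷)(1.602×10⁻¹⁹)(1.54×10⁻⁴)) ≈ 1.89×10⁻⁴ V.

V_H ≈ 1.89×10⁻⁴ V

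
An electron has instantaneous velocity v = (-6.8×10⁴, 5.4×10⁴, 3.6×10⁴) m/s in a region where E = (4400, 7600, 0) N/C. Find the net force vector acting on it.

Only an electric field acts, so F = qE = (−1.602×10⁻¹⁹ C)·(4400, 7600, 0) = (-7.05×10⁻¹⁶, -1.22×10⁻¹⁵, 0) N.

F ≈ (-7.05×10⁻¹⁶, -1.22×10⁻¹⁵, 0) N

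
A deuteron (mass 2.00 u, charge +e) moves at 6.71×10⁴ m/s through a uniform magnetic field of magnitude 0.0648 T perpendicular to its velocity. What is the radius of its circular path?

r ≈ 0.0215 m

The magnetic force provides the centripetal force: |q|vB = mv²/r.
r = mv/(|q|B) = (3.322×10⁻²⁷)(6.71×10⁴)/((1.602×10⁻¹⁹)(0.0648)) ≈ 0.0215 m.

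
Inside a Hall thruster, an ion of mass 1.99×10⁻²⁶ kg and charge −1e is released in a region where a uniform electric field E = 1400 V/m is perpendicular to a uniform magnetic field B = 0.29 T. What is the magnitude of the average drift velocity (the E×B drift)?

v_d ≈ 4800 m/s

The E×B drift speed is v_d = E/B.
v_d = 1400/0.29 = 4800 m/s.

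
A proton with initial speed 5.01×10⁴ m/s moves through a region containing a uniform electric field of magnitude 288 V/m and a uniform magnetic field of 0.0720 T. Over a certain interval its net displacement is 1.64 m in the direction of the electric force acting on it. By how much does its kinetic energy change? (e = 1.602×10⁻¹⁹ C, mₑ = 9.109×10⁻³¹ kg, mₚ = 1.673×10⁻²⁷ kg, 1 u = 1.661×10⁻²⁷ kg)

The magnetic force is always ⟂ v and does no work; only the electric force changes KE.
ΔKE = F_E · d = |q|E d = (1.602×10⁻¹⁹)(288)(1.64) ≈ 7.57×10⁻¹⁷ J.

ΔKE ≈ 7.57×10⁻¹⁷ J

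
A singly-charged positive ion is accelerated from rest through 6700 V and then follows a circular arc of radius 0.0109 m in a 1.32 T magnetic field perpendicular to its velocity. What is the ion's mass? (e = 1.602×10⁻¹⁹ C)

m ≈ 2.47×10⁻²⁷ kg

Combine |q|V = ½mv² and r = mv/(|q|B): eliminate v to get m = qB²r²/(2V).
m = (1.602×10⁻¹⁹)(1.32)²(0.0109)²/(2·6700) ≈ 2.47×10⁻²⁷ kg.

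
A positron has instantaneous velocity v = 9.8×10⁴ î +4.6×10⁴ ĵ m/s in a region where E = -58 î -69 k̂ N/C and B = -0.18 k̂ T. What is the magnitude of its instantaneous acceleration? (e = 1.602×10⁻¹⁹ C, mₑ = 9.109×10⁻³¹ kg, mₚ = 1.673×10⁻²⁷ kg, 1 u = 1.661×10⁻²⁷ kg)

|a| ≈ 3.43×10¹⁵ m/s²

v×B = (-8280, 1.76×10⁴, 0) N/C.
E + v×B = (-8340, 1.76×10⁴, -69.0) N/C.
F = q(E + v×B) = (1.602×10⁻¹⁹ C)·(-8340, 1.76×10⁴, -69.0) = (-1.34×10⁻¹⁵, 2.83×10⁻¹⁵, -1.11×10⁻¹⁷) N.
|a| = |F|/m = 3.126×10⁻¹⁵/9.109×10⁻³¹ ≈ 3.43×10¹⁵ m/s².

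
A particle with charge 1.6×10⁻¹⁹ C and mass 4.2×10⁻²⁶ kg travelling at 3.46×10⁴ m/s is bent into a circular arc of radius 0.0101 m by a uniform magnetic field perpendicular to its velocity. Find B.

B ≈ 0.899 T

From |q|vB = mv²/r, B = mv/(|q|r).
B = (4.2×10⁻²⁶)(3.46×10⁴)/((1.6×10⁻¹⁹)(0.0101)) ≈ 0.899 T.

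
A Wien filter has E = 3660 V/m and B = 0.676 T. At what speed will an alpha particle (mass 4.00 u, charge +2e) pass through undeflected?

v = 5410 m/s

For undeflected motion the electric and magnetic forces balance: qE = qvB.
v = E/B = 3660/0.676 = 5410 m/s.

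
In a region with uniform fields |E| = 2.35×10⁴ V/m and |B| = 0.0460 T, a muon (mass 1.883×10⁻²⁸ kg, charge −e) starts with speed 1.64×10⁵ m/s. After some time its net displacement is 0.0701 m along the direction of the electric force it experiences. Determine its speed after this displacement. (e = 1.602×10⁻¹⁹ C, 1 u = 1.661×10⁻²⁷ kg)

v_f ≈ 1.68×10⁶ m/s

B does no work; ΔKE = |q|E d.
½mv_f² = ½mv₀² + |q|Ed = ½(1.883×10⁻²⁸)(1.64×10⁵)² + (1.602×10⁻¹⁹)(2.35×10⁴)(0.0701) ≈ 2.532×10⁻¹⁸ J + 2.639×10⁻¹⁶ J ≈ 2.664×10⁻¹⁶ J.
v_f = √(2·2.664×10⁻¹⁶/1.883×10⁻²⁸) ≈ 1.68×10⁶ m/s.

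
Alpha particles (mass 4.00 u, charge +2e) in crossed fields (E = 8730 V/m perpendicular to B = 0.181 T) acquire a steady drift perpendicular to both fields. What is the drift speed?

In crossed fields the guiding centre drifts at v_d = |E×B|/B² = E/B, independent of charge and mass.
v_d = 8730/0.181 = 4.82×10⁴ m/s.

v_d ≈ 4.82×10⁴ m/s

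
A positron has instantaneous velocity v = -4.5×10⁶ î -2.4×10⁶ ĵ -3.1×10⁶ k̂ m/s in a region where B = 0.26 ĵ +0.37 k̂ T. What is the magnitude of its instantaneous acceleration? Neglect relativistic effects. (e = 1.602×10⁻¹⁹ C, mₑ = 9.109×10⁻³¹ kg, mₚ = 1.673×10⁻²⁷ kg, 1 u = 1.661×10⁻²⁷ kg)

|a| ≈ 3.58×10¹⁷ m/s²

v×B = (-8.20×10⁴, 1.66×10⁶, -1.17×10⁶) N/C.
F = q v×B = (1.602×10⁻¹⁹ C)·(-8.20×10⁴, 1.66×10⁶, -1.17×10⁶) = (-1.31×10⁻¹⁴, 2.67×10⁻¹³, -1.87×10⁻¹³) N.
|a| = |F|/m = 3.263×10⁻¹³/9.109×10⁻³¹ ≈ 3.58×10¹⁷ m/s².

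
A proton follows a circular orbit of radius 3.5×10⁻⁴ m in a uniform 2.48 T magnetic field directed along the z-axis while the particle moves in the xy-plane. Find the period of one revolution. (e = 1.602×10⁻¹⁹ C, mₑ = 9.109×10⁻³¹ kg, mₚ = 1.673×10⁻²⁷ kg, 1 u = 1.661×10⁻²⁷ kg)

The cyclotron period depends only on m, q, B: T = 2πm/(|q|B).
T = 2π(1.673×10⁻²⁷)/((1.602×10⁻¹⁹)(2.48)) ≈ 2.65×10⁻⁸ s.

T ≈ 2.65×10⁻⁸ s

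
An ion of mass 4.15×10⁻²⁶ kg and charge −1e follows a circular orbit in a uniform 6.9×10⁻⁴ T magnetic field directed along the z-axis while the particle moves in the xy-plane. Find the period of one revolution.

T ≈ 2.4×10⁻³ s

The cyclotron period depends only on m, q, B: T = 2πm/(|q|B).
T = 2π(4.15×10⁻²⁶)/((1.602×10⁻¹⁹)(6.9×10⁻⁴)) ≈ 2.4×10⁻³ s.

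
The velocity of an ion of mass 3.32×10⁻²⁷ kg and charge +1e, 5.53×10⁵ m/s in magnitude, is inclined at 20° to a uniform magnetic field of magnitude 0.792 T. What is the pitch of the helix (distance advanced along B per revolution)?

v∥ = v cosθ = 5.53×10⁵·cos20° ≈ 5.197×10⁵ m/s.
T = 2πm/(|q|B) = 2π(3.32×10⁻²⁷)/((1.602×10⁻¹⁹)(0.792)) ≈ 1.644×10⁻⁷ s.
pitch = v∥ T = (5.197×10⁵)(1.644×10⁻⁷) ≈ 0.0854 m.

p ≈ 0.0854 m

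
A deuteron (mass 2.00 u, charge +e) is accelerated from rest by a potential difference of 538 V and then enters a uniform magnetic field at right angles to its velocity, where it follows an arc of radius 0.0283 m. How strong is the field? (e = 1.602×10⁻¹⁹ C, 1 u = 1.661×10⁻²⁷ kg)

v = √(2|q|V/m) = √(2·1.602×10⁻¹⁹·538/3.322×10⁻²⁷) ≈ 2.278×10⁵ m/s.
B = mv/(|q|r) = (3.322×10⁻²⁷)(2.278×10⁵)/((1.602×10⁻¹⁹)(0.0283)) ≈ 0.167 T.

B ≈ 0.167 T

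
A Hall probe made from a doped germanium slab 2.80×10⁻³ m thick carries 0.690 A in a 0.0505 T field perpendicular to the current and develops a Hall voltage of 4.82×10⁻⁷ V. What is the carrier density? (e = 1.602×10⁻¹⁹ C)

n ≈ 1.61×10²⁶ m⁻³

From V_H = IB/(n e t), n = IB/(V_H e t).
n = (0.690)(0.0505)/((4.82×10⁻⁷)(1.602×10⁻¹⁹)(2.80×10⁻³)) ≈ 1.61×10²⁶ m⁻³.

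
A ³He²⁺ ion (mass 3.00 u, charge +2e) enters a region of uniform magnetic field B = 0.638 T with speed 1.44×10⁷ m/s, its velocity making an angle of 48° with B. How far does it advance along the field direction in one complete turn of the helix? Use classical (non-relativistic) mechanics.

v∥ = v cosθ = 1.44×10⁷·cos48° ≈ 9.635×10⁶ m/s.
T = 2πm/(|q|B) = 2π(4.983×10⁻²⁷)/((3.204×10⁻¹⁹)(0.638)) ≈ 1.532×10⁻⁷ s.
pitch = v∥ T = (9.635×10⁶)(1.532×10⁻⁷) ≈ 1.48 m.

p ≈ 1.48 m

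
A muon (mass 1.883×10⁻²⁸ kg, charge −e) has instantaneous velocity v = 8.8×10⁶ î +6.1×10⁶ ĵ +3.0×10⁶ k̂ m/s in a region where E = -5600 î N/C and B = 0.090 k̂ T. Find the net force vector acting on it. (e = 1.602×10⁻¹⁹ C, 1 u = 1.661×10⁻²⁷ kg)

F ≈ (-8.71×10⁻¹⁴, 1.27×10⁻¹³, 0) N

v×B = (5.49×10⁵, -7.92×10⁵, 0) N/C.
E + v×B = (5.43×10⁵, -7.92×10⁵, 0) N/C.
F = q(E + v×B) = (−1.602×10⁻¹⁹ C)·(5.43×10⁵, -7.92×10⁵, 0) = (-8.71×10⁻¹⁴, 1.27×10⁻¹³, 0) N.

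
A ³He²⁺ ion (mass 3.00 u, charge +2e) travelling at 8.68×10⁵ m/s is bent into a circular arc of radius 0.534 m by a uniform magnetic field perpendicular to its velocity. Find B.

From |q|vB = mv²/r, B = mv/(|q|r).
B = (4.983×10⁻²⁷)(8.68×10⁵)/((3.204×10⁻¹⁹)(0.534)) ≈ 0.0253 T.

B ≈ 0.0253 T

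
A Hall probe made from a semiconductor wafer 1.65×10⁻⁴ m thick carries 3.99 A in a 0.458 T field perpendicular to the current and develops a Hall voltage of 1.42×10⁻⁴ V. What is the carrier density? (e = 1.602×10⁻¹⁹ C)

From V_H = IB/(n e t), n = IB/(V_H e t).
n = (3.99)(0.458)/((1.42×10⁻⁴)(1.602×10⁻¹⁹)(1.65×10⁻⁴)) ≈ 4.87×10²⁶ m⁻³.

n ≈ 4.87×10²⁶ m⁻³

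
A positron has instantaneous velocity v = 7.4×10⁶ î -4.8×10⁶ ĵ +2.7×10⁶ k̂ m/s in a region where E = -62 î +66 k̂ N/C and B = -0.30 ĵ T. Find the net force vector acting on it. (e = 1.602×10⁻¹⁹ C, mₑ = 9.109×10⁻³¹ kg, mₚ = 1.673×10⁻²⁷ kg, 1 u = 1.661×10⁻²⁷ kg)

F ≈ (1.30×10⁻¹³, 0, -3.56×10⁻¹³) N

v×B = (8.10×10⁵, 0, -2.22×10⁶) N/C.
E + v×B = (8.10×10⁵, 0, -2.22×10⁶) N/C.
F = q(E + v×B) = (1.602×10⁻¹⁹ C)·(8.10×10⁵, 0, -2.22×10⁶) = (1.30×10⁻¹³, 0, -3.56×10⁻¹³) N.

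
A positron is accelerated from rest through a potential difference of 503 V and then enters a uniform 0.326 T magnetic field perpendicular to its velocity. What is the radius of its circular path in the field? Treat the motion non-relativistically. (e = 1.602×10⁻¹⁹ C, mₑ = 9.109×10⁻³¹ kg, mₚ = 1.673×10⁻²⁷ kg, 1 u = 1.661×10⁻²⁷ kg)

Acceleration: |q|V = ½mv² ⇒ v = √(2|q|V/m) = √(2·1.602×10⁻¹⁹·503/9.109×10⁻³¹) ≈ 1.330×10⁷ m/s.
In the field: r = mv/(|q|B) = (9.109×10⁻³¹)(1.330×10⁷)/((1.602×10⁻¹⁹)(0.326)) ≈ 2.32×10⁻⁴ m.

r ≈ 2.32×10⁻⁴ m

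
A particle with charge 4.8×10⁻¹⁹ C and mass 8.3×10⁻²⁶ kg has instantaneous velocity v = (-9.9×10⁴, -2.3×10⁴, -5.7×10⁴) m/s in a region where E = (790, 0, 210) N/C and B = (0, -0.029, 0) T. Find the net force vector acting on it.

F ≈ (-4.14×10⁻¹⁶, 0, 1.48×10⁻¹⁵) N

v×B = (-1650, 0, 2870) N/C.
E + v×B = (-863, 0, 3080) N/C.
F = q(E + v×B) = (4.8×10⁻¹⁹ C)·(-863, 0, 3080) = (-4.14×10⁻¹⁶, 0, 1.48×10⁻¹⁵) N.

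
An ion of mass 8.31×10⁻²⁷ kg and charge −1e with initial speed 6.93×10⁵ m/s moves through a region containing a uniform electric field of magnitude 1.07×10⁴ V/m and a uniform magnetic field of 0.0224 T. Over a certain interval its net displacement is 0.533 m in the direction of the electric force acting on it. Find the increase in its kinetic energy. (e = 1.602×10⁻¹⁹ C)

The magnetic force is always ⟂ v and does no work; only the electric force changes KE.
ΔKE = F_E · d = |q|E d = (1.602×10⁻¹⁹)(1.07×10⁴)(0.533) ≈ 9.14×10⁻¹⁶ J.

ΔKE ≈ 9.14×10⁻¹⁶ J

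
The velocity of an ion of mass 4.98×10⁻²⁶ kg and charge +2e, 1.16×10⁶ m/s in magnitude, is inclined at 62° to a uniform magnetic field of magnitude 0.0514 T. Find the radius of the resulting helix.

v⊥ = v sinθ = 1.16×10⁶·sin62° ≈ 1.024×10⁶ m/s.
r = m v⊥/(|q|B) = (4.98×10⁻²⁶)(1.024×10⁶)/((3.204×10⁻¹⁹)(0.0514)) ≈ 3.10 m.

r ≈ 3.10 m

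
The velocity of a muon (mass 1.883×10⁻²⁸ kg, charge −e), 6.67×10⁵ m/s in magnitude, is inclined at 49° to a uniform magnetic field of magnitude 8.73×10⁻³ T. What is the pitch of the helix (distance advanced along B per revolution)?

v∥ = v cosθ = 6.67×10⁵·cos49° ≈ 4.376×10⁵ m/s.
T = 2πm/(|q|B) = 2π(1.883×10⁻²⁸)/((1.602×10⁻¹⁹)(8.73×10⁻³)) ≈ 8.460×10⁻⁷ s.
pitch = v∥ T = (4.376×10⁵)(8.460×10⁻⁷) ≈ 0.370 m.

p ≈ 0.370 m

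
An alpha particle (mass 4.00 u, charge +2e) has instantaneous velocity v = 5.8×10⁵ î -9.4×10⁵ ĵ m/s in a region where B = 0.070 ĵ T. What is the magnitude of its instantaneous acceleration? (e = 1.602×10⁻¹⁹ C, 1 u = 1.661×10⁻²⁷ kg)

|a| ≈ 1.96×10¹² m/s²

v×B = (0, 0, 4.06×10⁴) N/C.
F = q v×B = (3.204×10⁻¹⁹ C)·(0, 0, 4.06×10⁴) = (0, 0, 1.30×10⁻¹⁴) N.
|a| = |F|/m = 1.301×10⁻¹⁴/6.644×10⁻²⁷ ≈ 1.96×10¹² m/s².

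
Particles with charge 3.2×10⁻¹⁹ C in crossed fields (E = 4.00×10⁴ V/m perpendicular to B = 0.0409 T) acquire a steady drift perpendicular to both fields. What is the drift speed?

v_d ≈ 9.78×10⁵ m/s

The steady drift has the magnetic force balancing the electric force, so v_d = E/B.
v_d = 4.00×10⁴/0.0409 = 9.78×10⁵ m/s.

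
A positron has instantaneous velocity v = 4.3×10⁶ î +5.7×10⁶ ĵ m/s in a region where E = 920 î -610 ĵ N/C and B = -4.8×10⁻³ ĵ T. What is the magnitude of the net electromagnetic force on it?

|F| ≈ 3.31×10⁻¹⁵ N

v×B = (0, 0, -2.06×10⁴) N/C.
E + v×B = (920, -610, -2.06×10⁴) N/C.
F = q(E + v×B) = (1.602×10⁻¹⁹ C)·(920, -610, -2.06×10⁴) = (1.47×10⁻¹⁶, -9.77×10⁻¹⁷, -3.31×10⁻¹⁵) N.
|F| = 3.31×10⁻¹⁵ N.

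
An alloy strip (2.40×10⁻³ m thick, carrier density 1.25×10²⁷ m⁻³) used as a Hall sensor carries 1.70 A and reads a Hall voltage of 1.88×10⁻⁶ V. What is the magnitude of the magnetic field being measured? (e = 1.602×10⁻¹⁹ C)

From V_H = IB/(n e t), B = V_H n e t / I.
B = (1.88×10⁻⁶)(1.25×10²⁷)(1.602×10⁻¹⁹)(2.40×10⁻³)/1.70 ≈ 0.531 T.

B ≈ 0.531 T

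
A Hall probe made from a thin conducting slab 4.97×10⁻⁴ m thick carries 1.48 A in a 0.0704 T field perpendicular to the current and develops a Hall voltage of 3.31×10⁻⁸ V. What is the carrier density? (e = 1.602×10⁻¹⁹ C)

n ≈ 3.95×10²⁸ m⁻³

From V_H = IB/(n e t), n = IB/(V_H e t).
n = (1.48)(0.0704)/((3.31×10⁻⁸)(1.602×10⁻¹⁹)(4.97×10⁻⁴)) ≈ 3.95×10²⁸ m⁻³.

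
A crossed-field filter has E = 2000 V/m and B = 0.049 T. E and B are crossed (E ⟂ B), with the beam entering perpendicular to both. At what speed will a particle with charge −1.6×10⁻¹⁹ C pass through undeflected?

For undeflected motion the electric and magnetic forces balance: qE = qvB.
v = E/B = 2000/0.049 = 4.1×10⁴ m/s.

v = 4.1×10⁴ m/s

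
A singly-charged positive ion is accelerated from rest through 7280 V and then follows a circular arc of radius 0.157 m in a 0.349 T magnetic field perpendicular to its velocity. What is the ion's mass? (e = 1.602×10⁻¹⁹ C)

m ≈ 3.30×10⁻²⁶ kg

Combine |q|V = ½mv² and r = mv/(|q|B): eliminate v to get m = qB²r²/(2V).
m = (1.602×10⁻¹⁹)(0.349)²(0.157)²/(2·7280) ≈ 3.30×10⁻²⁶ kg.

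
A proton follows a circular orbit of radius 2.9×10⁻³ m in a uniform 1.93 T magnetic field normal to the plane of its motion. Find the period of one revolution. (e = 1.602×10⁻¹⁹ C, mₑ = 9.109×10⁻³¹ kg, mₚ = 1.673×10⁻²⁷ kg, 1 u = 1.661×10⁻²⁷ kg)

The cyclotron period depends only on m, q, B: T = 2πm/(|q|B).
T = 2π(1.673×10⁻²⁷)/((1.602×10⁻¹⁹)(1.93)) ≈ 3.40×10⁻⁸ s.

T ≈ 3.40×10⁻⁸ s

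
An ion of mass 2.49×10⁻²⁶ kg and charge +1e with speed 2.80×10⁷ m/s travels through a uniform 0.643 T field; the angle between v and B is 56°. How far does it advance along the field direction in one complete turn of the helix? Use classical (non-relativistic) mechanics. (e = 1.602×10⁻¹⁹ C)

v∥ = v cosθ = 2.80×10⁷·cos56° ≈ 1.566×10⁷ m/s.
T = 2πm/(|q|B) = 2π(2.49×10⁻²⁶)/((1.602×10⁻¹⁹)(0.643)) ≈ 1.519×10⁻⁶ s.
pitch = v∥ T = (1.566×10⁷)(1.519×10⁻⁶) ≈ 23.8 m.

p ≈ 23.8 m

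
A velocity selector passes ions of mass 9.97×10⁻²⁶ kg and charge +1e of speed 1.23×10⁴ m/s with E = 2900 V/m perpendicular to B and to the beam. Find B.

Balance of forces in the selector: qE = qvB ⇒ B = E/v.
B = 2900/1.23×10⁴ = 0.236 T.

B = 0.236 T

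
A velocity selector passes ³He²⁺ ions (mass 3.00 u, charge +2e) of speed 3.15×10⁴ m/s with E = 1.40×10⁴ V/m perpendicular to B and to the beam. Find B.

B = 0.444 T

Balance of forces in the selector: qE = qvB ⇒ B = E/v.
B = 1.40×10⁴/3.15×10⁴ = 0.444 T.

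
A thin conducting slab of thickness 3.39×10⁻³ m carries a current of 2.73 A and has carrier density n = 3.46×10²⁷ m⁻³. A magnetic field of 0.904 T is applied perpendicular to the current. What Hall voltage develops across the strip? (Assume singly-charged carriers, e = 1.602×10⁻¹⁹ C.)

V_H = IB/(n e t).
V_H = (2.73)(0.904)/((3.46×10²⁷)(1.602×10⁻¹⁹)(3.39×10⁻³)) ≈ 1.31×10⁻⁶ V.

V_H ≈ 1.31×10⁻⁶ V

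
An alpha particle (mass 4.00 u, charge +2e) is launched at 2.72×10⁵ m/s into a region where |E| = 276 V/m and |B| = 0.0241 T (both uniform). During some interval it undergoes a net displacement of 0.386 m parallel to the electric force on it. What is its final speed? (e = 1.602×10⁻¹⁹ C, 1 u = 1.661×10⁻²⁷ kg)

B does no work; ΔKE = |q|E d.
½mv_f² = ½mv₀² + |q|Ed = ½(6.644×10⁻²⁷)(2.72×10⁵)² + (3.204×10⁻¹⁹)(276)(0.386) ≈ 2.458×10⁻¹⁶ J + 3.413×10⁻¹⁷ J ≈ 2.799×10⁻¹⁶ J.
v_f = √(2·2.799×10⁻¹⁶/6.644×10⁻²⁷) ≈ 2.90×10⁵ m/s.

v_f ≈ 2.90×10⁵ m/s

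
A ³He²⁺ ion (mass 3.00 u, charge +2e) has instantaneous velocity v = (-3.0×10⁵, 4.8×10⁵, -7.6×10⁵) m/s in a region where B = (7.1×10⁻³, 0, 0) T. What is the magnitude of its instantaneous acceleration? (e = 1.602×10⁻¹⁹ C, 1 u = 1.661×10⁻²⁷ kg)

v×B = (0, -5400, -3410) N/C.
F = q v×B = (3.204×10⁻¹⁹ C)·(0, -5400, -3410) = (0, -1.73×10⁻¹⁵, -1.09×10⁻¹⁵) N.
|a| = |F|/m = 2.045×10⁻¹⁵/4.983×10⁻²⁷ ≈ 4.10×10¹¹ m/s².

|a| ≈ 4.10×10¹¹ m/s²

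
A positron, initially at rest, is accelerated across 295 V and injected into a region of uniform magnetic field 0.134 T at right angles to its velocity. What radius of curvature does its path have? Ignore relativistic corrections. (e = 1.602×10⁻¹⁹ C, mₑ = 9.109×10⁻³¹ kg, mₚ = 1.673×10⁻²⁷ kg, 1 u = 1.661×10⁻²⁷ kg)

r ≈ 4.32×10⁻⁴ m

Acceleration: |q|V = ½mv² ⇒ v = √(2|q|V/m) = √(2·1.602×10⁻¹⁹·295/9.109×10⁻³¹) ≈ 1.019×10⁷ m/s.
In the field: r = mv/(|q|B) = (9.109×10⁻³¹)(1.019×10⁷)/((1.602×10⁻¹⁹)(0.134)) ≈ 4.32×10⁻⁴ m.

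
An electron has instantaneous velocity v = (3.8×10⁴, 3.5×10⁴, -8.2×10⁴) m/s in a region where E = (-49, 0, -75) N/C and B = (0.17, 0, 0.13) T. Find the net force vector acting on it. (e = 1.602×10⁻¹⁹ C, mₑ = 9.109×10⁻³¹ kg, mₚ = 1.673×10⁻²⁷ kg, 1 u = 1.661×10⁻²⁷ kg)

F ≈ (-7.21×10⁻¹⁶, 3.02×10⁻¹⁵, 9.65×10⁻¹⁶) N

v×B = (4550, -1.89×10⁴, -5950) N/C.
E + v×B = (4500, -1.89×10⁴, -6020) N/C.
F = q(E + v×B) = (−1.602×10⁻¹⁹ C)·(4500, -1.89×10⁴, -6020) = (-7.21×10⁻¹⁶, 3.02×10⁻¹⁵, 9.65×10⁻¹⁶) N.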